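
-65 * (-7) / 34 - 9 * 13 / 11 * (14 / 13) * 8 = -29267 / 374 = -78.25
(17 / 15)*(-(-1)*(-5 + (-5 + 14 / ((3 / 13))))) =2584 / 45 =57.42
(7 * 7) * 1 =49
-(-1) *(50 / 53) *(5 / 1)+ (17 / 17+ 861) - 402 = 24630 / 53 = 464.72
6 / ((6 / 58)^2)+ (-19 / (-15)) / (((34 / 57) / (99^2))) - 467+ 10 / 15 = 10662593 / 510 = 20907.05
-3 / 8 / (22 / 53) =-0.90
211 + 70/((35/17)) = 245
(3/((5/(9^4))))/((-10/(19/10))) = -373977/500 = -747.95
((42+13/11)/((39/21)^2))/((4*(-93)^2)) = 23275/64313964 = 0.00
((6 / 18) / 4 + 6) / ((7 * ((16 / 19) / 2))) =1387 / 672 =2.06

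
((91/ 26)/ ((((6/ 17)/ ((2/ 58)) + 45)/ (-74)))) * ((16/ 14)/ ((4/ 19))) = -23902/ 939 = -25.45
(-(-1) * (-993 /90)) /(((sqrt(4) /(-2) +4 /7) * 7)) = 331 /90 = 3.68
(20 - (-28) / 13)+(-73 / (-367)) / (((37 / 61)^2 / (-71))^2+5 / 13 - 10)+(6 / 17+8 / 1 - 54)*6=-178144026218343681857 / 707625012601567424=-251.75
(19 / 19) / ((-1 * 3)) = -1 / 3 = -0.33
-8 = -8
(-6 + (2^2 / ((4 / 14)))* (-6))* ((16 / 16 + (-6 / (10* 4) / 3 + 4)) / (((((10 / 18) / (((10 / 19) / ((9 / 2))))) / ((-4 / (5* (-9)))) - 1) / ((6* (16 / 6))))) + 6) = -567108 / 839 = -675.93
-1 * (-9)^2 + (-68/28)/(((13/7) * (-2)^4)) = -16865/208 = -81.08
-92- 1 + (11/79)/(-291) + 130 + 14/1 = 1172428/22989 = 51.00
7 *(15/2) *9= 945/2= 472.50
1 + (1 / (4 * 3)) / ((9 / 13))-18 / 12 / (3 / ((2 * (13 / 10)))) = -97 / 540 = -0.18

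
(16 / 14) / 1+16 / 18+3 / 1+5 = 632 / 63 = 10.03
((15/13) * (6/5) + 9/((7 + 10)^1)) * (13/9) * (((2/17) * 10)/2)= 470/289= 1.63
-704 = -704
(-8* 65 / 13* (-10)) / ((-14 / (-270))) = 54000 / 7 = 7714.29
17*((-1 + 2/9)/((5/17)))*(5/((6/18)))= -2023/3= -674.33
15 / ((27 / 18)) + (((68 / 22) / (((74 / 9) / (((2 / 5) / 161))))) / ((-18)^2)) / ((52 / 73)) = 3066664841 / 306666360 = 10.00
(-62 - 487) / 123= -183 / 41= -4.46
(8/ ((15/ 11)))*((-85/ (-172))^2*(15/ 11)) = 7225/ 3698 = 1.95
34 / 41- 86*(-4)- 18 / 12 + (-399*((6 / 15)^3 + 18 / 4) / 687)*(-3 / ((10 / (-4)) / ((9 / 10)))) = 9989500027 / 29340625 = 340.47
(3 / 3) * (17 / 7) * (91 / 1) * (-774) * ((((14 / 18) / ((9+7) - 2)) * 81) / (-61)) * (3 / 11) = 2309229 / 671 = 3441.47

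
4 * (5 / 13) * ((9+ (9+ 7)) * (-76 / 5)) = -7600 / 13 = -584.62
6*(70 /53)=420 /53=7.92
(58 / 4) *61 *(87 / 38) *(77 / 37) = 4214.27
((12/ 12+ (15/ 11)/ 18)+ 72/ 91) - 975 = -973.13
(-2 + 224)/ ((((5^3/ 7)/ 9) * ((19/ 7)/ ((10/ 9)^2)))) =14504/ 285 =50.89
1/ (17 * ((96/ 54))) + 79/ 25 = 21713/ 6800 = 3.19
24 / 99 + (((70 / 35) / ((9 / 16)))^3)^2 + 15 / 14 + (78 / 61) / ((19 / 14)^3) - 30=68220115077397543 / 34242574975686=1992.26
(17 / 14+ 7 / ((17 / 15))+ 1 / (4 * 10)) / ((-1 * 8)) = -35299 / 38080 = -0.93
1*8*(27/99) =24/11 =2.18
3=3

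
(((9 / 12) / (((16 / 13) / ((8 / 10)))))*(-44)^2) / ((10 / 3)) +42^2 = 2047.14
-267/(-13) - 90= -903/13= -69.46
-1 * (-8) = 8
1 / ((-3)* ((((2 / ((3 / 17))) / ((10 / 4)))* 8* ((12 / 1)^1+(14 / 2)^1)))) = -5 / 10336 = -0.00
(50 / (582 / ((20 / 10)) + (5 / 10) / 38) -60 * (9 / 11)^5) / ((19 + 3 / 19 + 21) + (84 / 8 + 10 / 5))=-2954393986840 / 7127491898967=-0.41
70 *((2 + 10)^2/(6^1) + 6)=2100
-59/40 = -1.48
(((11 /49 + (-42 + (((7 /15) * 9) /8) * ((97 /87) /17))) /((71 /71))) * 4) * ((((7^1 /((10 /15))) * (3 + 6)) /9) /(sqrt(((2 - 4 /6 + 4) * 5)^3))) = -363002121 * sqrt(15) /110432000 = -12.73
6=6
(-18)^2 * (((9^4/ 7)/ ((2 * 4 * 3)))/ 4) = 177147/ 56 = 3163.34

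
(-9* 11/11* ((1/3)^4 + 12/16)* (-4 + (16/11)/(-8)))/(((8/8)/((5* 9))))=28405/22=1291.14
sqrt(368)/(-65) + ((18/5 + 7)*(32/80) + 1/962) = 101997/24050 - 4*sqrt(23)/65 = 3.95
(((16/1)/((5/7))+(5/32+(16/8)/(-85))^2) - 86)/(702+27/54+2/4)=-470407919/5201075200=-0.09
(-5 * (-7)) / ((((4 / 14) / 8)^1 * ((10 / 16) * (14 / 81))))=9072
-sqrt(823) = -28.69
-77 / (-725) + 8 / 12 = 1681 / 2175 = 0.77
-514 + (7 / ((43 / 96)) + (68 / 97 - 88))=-2442834 / 4171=-585.67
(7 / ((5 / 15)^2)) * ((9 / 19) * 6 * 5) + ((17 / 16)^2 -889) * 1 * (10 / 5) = -2141325 / 2432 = -880.48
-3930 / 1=-3930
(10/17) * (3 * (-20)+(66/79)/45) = -142156/4029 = -35.28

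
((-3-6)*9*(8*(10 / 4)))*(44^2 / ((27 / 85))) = -9873600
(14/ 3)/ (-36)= -7/ 54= -0.13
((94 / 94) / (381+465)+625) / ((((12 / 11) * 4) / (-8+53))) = 6445.32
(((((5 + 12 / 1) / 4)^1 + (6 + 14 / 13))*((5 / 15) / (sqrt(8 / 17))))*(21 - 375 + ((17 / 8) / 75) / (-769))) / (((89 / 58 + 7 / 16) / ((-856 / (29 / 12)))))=41175602360764*sqrt(34) / 686044125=349967.22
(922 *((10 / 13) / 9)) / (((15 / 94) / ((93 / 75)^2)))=759.32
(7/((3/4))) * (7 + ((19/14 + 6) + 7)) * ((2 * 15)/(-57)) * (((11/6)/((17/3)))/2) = -16445/969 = -16.97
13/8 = 1.62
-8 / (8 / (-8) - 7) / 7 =1 / 7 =0.14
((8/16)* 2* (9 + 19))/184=7/46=0.15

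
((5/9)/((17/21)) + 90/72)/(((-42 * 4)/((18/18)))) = -395/34272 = -0.01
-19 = -19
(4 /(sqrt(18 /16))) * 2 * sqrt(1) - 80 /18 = -40 /9 + 16 * sqrt(2) /3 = 3.10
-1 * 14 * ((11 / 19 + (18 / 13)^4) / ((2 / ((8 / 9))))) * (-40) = 5171521600 / 4883931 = 1058.89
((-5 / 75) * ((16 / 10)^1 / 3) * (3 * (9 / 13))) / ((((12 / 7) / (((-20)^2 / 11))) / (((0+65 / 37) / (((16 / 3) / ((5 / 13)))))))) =-0.20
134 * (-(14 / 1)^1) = -1876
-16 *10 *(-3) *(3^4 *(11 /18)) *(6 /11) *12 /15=10368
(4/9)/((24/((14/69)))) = 7/1863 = 0.00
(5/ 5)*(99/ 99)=1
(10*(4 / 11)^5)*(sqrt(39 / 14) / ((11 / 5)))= 25600*sqrt(546) / 12400927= 0.05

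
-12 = -12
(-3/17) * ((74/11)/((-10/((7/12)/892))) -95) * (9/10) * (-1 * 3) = -1510073793/33360800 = -45.26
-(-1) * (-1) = -1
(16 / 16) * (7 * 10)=70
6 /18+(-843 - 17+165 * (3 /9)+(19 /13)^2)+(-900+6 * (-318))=-1830539 /507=-3610.53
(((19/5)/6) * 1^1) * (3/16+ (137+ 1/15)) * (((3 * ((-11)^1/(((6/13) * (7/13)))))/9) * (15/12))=-1163509061/725760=-1603.16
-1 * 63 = -63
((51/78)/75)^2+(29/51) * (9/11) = 0.47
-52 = -52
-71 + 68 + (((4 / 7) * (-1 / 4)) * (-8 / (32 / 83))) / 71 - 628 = -1254345 / 1988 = -630.96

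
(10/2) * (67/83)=335/83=4.04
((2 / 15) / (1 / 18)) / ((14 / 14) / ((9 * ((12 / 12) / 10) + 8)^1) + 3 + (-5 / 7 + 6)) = 623 / 2180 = 0.29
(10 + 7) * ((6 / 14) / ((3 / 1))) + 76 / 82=963 / 287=3.36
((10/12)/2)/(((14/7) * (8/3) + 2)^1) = 5/88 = 0.06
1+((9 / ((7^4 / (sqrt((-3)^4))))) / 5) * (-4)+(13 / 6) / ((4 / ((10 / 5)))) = 296237 / 144060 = 2.06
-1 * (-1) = 1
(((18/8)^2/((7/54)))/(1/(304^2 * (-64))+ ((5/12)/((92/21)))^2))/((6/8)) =380153585664/66037699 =5756.61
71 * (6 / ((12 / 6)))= 213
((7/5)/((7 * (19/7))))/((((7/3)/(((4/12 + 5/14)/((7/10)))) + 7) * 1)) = 0.01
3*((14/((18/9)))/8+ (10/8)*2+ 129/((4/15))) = 11691/8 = 1461.38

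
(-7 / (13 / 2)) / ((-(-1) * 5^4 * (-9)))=14 / 73125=0.00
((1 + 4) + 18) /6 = 23 /6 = 3.83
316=316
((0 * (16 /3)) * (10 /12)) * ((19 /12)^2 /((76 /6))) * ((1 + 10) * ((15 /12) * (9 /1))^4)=0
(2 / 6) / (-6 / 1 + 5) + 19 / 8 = 49 / 24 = 2.04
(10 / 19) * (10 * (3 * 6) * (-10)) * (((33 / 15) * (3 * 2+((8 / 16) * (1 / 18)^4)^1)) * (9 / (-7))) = 49488725 / 3078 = 16078.21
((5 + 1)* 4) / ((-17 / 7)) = -168 / 17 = -9.88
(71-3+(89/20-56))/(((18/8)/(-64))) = -21056/45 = -467.91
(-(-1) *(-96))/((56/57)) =-684/7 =-97.71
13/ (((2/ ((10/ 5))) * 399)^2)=13/ 159201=0.00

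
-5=-5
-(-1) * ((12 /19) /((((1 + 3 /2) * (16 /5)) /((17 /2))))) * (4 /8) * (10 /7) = 255 /532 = 0.48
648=648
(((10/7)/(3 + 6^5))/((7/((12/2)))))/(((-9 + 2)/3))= -60/889399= -0.00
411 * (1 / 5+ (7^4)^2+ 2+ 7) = 11846684961 / 5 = 2369336992.20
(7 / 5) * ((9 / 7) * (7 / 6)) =21 / 10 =2.10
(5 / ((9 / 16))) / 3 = 80 / 27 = 2.96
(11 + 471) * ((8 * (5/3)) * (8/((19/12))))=616960/19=32471.58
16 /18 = 8 /9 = 0.89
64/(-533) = -64/533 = -0.12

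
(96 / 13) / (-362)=-48 / 2353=-0.02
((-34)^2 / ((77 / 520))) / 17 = 35360 / 77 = 459.22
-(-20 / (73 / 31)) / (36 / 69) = 3565 / 219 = 16.28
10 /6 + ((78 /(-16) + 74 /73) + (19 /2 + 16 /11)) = 168821 /19272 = 8.76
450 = 450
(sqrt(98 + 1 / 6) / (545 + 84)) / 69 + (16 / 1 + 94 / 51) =sqrt(3534) / 260406 + 910 / 51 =17.84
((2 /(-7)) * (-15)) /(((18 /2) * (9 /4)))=40 /189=0.21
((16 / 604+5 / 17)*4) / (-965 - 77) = -1646 / 1337407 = -0.00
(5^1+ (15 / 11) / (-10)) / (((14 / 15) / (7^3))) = 78645 / 44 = 1787.39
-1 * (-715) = 715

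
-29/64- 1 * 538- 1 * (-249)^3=988013475/64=15437710.55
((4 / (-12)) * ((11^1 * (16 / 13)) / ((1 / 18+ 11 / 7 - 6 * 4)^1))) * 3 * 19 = 421344 / 36647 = 11.50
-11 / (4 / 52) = -143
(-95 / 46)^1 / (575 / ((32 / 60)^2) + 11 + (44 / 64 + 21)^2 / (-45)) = -547200 / 535757653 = -0.00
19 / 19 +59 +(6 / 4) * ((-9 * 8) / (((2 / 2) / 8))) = -804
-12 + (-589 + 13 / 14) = -8401 / 14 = -600.07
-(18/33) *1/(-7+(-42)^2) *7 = -6/2761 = -0.00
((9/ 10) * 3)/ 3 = 9/ 10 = 0.90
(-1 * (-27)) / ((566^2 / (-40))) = -270 / 80089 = -0.00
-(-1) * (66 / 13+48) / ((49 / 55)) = 59.58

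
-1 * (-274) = 274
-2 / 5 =-0.40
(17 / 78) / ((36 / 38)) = 323 / 1404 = 0.23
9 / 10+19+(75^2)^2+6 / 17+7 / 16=31640645.69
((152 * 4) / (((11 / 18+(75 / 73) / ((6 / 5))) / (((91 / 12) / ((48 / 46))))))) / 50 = 2902991 / 48200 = 60.23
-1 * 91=-91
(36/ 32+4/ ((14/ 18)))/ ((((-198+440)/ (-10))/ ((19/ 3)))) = -11115/ 6776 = -1.64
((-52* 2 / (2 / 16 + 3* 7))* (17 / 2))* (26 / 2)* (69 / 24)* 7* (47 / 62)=-257278 / 31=-8299.29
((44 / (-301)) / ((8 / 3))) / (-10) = 33 / 6020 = 0.01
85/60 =17/12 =1.42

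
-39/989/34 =-39/33626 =-0.00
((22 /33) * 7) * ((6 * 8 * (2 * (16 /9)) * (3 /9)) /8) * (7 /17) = 6272 /459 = 13.66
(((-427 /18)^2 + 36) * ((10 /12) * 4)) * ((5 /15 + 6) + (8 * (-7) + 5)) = -64987655 /729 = -89146.30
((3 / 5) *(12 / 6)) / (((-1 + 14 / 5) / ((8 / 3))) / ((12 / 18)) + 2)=96 / 241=0.40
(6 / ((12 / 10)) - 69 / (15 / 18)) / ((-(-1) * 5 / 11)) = -4279 / 25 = -171.16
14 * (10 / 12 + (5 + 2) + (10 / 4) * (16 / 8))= 539 / 3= 179.67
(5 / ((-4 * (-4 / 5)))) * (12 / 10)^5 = 486 / 125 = 3.89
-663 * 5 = -3315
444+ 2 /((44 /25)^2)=430417 /968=444.65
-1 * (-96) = 96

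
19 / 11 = 1.73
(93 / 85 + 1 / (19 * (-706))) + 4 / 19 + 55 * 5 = 315039707 / 1140190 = 276.30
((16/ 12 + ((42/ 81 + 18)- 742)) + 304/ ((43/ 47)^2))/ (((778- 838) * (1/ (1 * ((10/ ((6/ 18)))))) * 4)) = 8960165/ 199692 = 44.87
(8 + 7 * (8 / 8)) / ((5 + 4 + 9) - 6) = 5 / 4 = 1.25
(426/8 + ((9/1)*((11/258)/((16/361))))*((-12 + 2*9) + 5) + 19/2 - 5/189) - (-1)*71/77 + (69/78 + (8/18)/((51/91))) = 4833679661/30105504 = 160.56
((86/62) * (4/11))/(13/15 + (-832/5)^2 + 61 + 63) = 12900/711338617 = 0.00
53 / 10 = 5.30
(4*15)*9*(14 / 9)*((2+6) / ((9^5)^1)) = 2240 / 19683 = 0.11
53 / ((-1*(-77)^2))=-53 / 5929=-0.01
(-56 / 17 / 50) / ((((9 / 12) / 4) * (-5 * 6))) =224 / 19125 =0.01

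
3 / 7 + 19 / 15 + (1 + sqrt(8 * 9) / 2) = 283 / 105 + 3 * sqrt(2) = 6.94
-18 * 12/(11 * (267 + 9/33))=-0.07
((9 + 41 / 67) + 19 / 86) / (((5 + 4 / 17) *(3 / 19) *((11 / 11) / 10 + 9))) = 91501055 / 69999657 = 1.31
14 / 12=7 / 6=1.17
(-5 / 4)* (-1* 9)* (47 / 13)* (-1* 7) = -14805 / 52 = -284.71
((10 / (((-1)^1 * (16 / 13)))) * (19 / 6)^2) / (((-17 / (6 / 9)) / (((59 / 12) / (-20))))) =-276887 / 352512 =-0.79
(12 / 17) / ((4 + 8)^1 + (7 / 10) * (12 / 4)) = 40 / 799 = 0.05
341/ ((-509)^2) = 341/ 259081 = 0.00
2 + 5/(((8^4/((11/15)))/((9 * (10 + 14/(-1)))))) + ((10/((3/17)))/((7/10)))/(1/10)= 17450315/21504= 811.49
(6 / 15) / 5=2 / 25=0.08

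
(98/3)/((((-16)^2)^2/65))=3185/98304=0.03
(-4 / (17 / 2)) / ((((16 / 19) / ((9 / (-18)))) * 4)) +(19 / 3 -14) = -6199 / 816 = -7.60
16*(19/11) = 304/11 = 27.64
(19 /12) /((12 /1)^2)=19 /1728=0.01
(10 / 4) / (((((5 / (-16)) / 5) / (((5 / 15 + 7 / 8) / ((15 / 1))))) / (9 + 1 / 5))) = -1334 / 45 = -29.64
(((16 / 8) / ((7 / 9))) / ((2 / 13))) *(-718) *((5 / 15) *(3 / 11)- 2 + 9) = -6552468 / 77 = -85096.99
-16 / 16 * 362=-362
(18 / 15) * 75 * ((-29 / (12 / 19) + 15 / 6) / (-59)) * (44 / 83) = 171930 / 4897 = 35.11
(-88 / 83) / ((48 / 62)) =-1.37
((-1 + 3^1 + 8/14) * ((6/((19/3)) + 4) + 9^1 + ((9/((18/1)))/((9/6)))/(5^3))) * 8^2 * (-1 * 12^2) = -5496090624/16625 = -330591.92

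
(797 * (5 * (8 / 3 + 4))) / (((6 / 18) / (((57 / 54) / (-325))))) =-258.85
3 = 3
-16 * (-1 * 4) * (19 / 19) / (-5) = -64 / 5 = -12.80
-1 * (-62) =62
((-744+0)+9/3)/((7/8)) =-5928/7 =-846.86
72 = 72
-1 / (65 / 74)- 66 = -4364 / 65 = -67.14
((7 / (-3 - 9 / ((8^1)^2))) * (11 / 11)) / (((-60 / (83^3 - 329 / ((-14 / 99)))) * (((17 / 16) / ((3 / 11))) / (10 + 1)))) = 1028811392 / 17085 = 60217.23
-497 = -497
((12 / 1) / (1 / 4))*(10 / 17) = 480 / 17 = 28.24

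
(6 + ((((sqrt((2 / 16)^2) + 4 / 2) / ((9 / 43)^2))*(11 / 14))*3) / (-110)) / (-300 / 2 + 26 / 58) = -4350203 / 131150880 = -0.03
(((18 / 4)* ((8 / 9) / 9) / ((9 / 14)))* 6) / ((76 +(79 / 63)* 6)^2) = 1372 / 2307387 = 0.00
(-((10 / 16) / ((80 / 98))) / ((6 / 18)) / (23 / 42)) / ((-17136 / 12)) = 0.00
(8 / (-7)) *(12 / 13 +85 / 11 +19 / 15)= -170176 / 15015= -11.33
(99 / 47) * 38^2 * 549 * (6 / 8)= 58862133 / 47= 1252385.81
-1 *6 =-6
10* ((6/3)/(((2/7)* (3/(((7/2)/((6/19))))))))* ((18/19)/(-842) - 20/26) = -19626215/98514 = -199.22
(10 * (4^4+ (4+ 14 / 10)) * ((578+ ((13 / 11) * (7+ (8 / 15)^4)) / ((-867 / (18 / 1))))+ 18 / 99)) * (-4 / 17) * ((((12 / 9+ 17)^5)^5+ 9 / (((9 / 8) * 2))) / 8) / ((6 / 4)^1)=-2617224880042973504594316275742076873780607387975690994532 / 2318119677456482480625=-1129029232396956802973384000000000000.00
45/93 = 15/31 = 0.48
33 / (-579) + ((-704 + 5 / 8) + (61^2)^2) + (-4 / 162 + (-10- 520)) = 1731461997797 / 125064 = 13844607.54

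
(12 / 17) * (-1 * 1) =-12 / 17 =-0.71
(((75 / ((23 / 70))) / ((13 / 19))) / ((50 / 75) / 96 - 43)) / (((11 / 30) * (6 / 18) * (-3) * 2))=215460000 / 20362199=10.58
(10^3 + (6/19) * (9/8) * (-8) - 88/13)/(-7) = -244626/1729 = -141.48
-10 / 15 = -2 / 3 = -0.67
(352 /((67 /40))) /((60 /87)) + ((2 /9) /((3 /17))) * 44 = 651464 /1809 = 360.12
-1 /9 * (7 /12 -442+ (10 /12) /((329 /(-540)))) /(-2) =-1748113 /71064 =-24.60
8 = 8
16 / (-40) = -0.40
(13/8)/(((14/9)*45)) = 0.02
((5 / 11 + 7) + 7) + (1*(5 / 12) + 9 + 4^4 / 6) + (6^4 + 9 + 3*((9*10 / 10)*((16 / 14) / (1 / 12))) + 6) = 1614989 / 924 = 1747.82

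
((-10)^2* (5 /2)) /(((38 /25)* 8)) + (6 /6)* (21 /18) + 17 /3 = 12491 /456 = 27.39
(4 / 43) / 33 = 4 / 1419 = 0.00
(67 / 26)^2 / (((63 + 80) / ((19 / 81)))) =85291 / 7830108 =0.01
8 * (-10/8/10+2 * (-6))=-97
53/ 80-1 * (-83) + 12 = 7653/ 80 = 95.66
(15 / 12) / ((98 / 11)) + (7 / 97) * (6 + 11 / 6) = 80489 / 114072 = 0.71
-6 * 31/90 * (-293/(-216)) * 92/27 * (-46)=4804907/10935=439.41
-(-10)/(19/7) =70/19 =3.68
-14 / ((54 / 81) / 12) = -252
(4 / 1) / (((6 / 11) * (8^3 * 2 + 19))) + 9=28183 / 3129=9.01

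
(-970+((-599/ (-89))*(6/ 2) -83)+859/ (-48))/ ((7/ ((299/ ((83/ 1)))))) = -1342094689/ 2482032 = -540.72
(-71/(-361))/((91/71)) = 0.15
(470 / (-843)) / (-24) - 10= -100925 / 10116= -9.98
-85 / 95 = -17 / 19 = -0.89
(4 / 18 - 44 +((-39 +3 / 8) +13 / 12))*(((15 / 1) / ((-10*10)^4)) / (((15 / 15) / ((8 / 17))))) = -1171 / 204000000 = -0.00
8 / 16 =1 / 2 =0.50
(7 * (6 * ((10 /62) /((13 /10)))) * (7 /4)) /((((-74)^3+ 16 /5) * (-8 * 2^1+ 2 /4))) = 6125 /4218686212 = 0.00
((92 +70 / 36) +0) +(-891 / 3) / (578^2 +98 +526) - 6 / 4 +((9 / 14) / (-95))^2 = 2798827159607 / 30276050175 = 92.44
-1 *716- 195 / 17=-12367 / 17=-727.47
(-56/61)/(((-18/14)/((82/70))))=2296/2745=0.84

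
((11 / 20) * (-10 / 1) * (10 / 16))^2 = 3025 / 256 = 11.82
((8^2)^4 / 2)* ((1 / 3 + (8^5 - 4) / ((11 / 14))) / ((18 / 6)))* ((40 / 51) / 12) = 6790326517760 / 891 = 7621017416.12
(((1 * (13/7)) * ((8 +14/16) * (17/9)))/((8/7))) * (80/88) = 78455/3168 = 24.76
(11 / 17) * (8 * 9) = 792 / 17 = 46.59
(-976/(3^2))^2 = 952576/81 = 11760.20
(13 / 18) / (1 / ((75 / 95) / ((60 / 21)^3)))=4459 / 182400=0.02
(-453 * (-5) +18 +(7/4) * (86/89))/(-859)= -406675/152902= -2.66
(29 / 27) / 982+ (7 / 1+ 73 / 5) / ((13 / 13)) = 2863657 / 132570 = 21.60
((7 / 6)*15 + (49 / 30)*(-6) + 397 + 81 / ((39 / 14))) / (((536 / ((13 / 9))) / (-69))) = -432331 / 5360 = -80.66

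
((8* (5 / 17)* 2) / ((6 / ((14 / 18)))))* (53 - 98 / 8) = 11410 / 459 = 24.86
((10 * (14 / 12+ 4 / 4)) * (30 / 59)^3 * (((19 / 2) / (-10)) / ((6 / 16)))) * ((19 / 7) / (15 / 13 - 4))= 366054000 / 53193161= 6.88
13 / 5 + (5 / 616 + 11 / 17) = 170441 / 52360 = 3.26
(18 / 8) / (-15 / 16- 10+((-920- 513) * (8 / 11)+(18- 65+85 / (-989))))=-391644 / 191506129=-0.00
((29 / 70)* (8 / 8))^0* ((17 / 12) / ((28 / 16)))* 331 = 5627 / 21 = 267.95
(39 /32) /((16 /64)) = 39 /8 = 4.88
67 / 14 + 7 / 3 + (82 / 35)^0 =341 / 42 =8.12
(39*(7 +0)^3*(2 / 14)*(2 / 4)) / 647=1911 / 1294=1.48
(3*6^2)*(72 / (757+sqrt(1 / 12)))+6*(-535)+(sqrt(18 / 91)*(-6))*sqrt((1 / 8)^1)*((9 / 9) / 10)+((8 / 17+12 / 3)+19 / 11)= -4106629760749 / 1285921769-9*sqrt(91) / 910-15552*sqrt(3) / 6876587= -3193.63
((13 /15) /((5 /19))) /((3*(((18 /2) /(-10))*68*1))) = -247 /13770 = -0.02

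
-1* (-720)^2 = -518400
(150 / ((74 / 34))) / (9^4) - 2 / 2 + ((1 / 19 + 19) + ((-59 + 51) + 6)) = 16.06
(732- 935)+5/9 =-1822/9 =-202.44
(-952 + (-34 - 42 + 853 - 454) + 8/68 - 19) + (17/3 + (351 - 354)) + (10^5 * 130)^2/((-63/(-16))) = 45967999999308974/1071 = 42920634919989.70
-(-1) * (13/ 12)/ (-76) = -13/ 912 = -0.01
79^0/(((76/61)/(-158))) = -4819/38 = -126.82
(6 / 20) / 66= 1 / 220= 0.00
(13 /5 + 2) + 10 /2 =48 /5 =9.60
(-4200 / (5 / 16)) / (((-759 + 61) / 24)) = 462.12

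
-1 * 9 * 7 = -63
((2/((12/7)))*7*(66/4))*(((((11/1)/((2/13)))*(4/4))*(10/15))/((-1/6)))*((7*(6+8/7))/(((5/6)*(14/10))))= -1651650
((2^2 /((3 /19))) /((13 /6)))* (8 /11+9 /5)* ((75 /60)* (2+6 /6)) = 15846 /143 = 110.81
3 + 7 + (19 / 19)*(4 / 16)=41 / 4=10.25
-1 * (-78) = 78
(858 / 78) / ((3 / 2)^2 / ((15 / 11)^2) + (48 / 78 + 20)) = 14300 / 28373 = 0.50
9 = 9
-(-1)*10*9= 90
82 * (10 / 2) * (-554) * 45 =-10221300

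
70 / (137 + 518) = 14 / 131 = 0.11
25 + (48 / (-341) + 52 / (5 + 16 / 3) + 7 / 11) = 10410 / 341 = 30.53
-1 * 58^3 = -195112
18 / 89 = 0.20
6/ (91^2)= 6/ 8281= 0.00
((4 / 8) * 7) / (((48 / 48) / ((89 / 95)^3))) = 4934783 / 1714750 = 2.88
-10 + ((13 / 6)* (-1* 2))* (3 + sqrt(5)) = -23 - 13* sqrt(5) / 3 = -32.69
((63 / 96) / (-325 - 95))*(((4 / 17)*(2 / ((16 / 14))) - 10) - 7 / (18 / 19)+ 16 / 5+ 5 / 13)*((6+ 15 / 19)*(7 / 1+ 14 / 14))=11454211 / 10077600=1.14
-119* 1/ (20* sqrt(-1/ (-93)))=-119* sqrt(93)/ 20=-57.38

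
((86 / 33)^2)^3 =404567235136 / 1291467969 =313.26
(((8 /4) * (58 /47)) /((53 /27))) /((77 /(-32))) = -100224 /191807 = -0.52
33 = 33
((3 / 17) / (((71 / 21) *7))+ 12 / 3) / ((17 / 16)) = 77392 / 20519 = 3.77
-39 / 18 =-13 / 6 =-2.17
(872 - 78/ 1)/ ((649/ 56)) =44464/ 649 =68.51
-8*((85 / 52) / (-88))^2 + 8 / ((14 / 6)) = 62768753 / 18322304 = 3.43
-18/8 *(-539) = 1212.75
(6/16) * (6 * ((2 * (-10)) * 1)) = -45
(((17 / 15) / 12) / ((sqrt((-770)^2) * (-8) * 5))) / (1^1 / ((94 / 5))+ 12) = -799 / 3140676000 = -0.00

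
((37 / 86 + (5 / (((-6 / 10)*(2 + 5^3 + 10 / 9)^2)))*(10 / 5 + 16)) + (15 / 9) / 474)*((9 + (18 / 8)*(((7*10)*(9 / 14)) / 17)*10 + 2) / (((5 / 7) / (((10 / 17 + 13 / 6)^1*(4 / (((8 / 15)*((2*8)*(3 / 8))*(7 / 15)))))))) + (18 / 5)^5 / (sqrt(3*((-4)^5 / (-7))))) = 37742875957413*sqrt(21) / 14112507415625 + 58169158201955405 / 187937954754768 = 321.77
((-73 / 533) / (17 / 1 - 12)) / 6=-73 / 15990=-0.00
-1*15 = -15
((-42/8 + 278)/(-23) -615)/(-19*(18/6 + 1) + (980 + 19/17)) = -980407/1415604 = -0.69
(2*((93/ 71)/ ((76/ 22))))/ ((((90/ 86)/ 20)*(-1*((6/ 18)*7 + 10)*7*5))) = -58652/ 1746955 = -0.03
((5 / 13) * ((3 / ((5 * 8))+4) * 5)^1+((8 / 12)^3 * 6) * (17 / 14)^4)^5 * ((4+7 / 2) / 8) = 62884540541013436794854723052612317995 / 305730503762685885490915242934272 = 205686.18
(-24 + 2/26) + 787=9920/13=763.08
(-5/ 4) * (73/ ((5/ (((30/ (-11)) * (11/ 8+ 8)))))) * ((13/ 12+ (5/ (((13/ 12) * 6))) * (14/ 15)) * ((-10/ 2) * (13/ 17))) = -38461875/ 11968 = -3213.73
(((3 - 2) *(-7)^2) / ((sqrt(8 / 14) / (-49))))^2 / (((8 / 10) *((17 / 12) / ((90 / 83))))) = 27238684725 / 2822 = 9652262.48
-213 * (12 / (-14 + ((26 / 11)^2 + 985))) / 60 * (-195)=335049 / 39389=8.51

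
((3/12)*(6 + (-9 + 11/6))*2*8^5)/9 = -57344/27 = -2123.85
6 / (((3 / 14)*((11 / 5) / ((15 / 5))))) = 420 / 11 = 38.18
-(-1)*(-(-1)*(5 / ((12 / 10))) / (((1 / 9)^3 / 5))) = 30375 / 2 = 15187.50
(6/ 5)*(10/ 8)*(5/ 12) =5/ 8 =0.62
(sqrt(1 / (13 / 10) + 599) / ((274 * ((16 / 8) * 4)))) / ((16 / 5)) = 5 * sqrt(101361) / 455936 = 0.00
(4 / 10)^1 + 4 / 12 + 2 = 41 / 15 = 2.73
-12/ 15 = -4/ 5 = -0.80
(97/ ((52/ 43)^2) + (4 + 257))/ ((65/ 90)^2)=71692857/ 114244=627.54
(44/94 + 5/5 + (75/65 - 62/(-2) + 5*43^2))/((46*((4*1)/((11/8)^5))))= 456518224569/1841954816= 247.84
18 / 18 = 1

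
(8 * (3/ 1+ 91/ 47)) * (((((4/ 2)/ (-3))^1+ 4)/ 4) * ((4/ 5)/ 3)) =3712/ 423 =8.78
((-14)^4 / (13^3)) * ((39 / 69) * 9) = 345744 / 3887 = 88.95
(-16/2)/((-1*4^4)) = 1/32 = 0.03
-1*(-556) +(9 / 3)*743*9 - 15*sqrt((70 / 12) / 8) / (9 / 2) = 20617 - 5*sqrt(105) / 18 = 20614.15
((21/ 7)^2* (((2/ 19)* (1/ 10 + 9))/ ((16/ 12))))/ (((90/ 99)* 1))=27027/ 3800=7.11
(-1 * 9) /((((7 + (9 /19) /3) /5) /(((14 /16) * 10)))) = -29925 /544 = -55.01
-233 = -233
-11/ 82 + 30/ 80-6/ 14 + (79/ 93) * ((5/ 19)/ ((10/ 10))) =145343/ 4057032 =0.04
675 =675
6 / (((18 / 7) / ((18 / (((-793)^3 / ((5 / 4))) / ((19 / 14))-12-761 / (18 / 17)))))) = -0.00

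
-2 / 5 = -0.40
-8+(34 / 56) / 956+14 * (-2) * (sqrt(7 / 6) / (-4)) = -214127 / 26768+7 * sqrt(42) / 6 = -0.44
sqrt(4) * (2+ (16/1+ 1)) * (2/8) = 19/2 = 9.50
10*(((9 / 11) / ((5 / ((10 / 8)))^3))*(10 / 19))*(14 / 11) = 1575 / 18392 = 0.09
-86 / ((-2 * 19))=43 / 19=2.26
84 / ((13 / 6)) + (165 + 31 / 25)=66628 / 325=205.01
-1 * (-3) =3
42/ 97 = 0.43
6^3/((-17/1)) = -216/17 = -12.71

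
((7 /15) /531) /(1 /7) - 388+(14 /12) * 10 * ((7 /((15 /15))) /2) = -347.16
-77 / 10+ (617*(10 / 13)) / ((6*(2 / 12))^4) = 60699 / 130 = 466.92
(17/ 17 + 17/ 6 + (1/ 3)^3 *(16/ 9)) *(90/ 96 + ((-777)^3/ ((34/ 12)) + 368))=-85338014846215/ 132192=-645561114.49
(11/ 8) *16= 22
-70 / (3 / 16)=-1120 / 3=-373.33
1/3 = 0.33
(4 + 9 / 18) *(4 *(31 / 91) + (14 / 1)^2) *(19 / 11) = 1535580 / 1001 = 1534.05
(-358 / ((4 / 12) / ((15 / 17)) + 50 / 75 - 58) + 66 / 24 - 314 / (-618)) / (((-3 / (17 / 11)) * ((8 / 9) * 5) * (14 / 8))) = -73423391 / 116155160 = -0.63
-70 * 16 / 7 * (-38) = 6080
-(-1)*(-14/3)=-14/3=-4.67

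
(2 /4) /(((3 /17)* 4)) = 17 /24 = 0.71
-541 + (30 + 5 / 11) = -5616 / 11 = -510.55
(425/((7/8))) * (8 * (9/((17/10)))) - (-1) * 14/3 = 432098/21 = 20576.10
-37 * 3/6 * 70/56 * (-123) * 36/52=204795/104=1969.18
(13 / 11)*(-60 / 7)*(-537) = 418860 / 77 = 5439.74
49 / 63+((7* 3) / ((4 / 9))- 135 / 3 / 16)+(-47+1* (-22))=-3425 / 144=-23.78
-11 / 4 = -2.75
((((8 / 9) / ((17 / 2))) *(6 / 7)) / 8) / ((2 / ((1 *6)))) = 4 / 119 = 0.03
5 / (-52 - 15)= -5 / 67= -0.07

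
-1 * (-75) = 75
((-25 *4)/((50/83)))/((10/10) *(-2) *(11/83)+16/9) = -62001/565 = -109.74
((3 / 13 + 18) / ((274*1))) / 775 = 237 / 2760550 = 0.00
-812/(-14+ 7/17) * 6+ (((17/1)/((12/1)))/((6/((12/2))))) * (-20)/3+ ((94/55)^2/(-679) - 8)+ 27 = 6804552926/18485775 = 368.10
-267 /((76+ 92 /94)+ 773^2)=-12549 /28087481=-0.00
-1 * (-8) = 8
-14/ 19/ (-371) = 2/ 1007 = 0.00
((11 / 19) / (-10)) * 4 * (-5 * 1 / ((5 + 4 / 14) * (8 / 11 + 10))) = 847 / 41477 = 0.02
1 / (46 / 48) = 24 / 23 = 1.04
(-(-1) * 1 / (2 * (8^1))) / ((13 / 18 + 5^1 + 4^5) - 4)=9 / 147704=0.00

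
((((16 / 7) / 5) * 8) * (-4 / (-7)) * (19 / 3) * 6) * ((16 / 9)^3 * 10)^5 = 448624815872616295301120000 / 10088665472637801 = 44468202170.98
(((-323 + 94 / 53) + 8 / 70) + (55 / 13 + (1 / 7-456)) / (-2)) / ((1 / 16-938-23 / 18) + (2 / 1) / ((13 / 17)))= 330931296 / 3252399325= 0.10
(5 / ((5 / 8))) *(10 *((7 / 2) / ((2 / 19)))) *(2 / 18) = 2660 / 9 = 295.56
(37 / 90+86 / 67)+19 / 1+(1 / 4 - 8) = 156113 / 12060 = 12.94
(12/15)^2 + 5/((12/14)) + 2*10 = 3971/150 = 26.47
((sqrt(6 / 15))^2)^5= 32 / 3125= 0.01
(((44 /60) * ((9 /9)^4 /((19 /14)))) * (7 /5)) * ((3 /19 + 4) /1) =3.15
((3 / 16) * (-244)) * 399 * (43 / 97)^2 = -3587.22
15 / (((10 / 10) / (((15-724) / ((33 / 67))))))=-237515 / 11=-21592.27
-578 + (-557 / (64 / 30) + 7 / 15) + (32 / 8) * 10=-798.63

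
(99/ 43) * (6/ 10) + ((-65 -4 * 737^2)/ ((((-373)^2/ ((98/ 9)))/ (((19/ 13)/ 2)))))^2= 97757498572300786952/ 6329989668786615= 15443.55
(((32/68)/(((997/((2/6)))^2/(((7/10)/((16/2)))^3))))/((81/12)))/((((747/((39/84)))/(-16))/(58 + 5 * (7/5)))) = -8281/2453895704570400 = -0.00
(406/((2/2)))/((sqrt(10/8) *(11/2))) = 1624 *sqrt(5)/55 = 66.02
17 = 17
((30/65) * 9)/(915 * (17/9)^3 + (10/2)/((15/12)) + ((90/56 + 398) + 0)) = 367416/581141119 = 0.00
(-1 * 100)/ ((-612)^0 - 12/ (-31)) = -3100/ 43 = -72.09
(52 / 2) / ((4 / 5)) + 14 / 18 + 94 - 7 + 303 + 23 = 8033 / 18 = 446.28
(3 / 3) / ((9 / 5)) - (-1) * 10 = 95 / 9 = 10.56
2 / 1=2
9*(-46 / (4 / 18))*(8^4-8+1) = -7617807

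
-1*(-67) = 67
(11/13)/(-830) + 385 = 4154139/10790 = 385.00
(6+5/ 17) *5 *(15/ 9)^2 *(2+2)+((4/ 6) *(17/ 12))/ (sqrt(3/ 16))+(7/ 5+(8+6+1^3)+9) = 34 *sqrt(3)/ 27+286931/ 765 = 377.25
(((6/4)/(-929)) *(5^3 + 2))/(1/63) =-24003/1858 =-12.92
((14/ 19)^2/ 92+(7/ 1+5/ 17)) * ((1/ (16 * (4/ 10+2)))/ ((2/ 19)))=1.81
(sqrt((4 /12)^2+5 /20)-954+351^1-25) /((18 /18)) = -628+sqrt(13) /6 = -627.40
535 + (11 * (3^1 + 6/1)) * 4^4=25879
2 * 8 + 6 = 22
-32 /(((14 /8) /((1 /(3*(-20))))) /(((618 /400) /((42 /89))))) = 18334 /18375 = 1.00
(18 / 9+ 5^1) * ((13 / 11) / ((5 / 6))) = 546 / 55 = 9.93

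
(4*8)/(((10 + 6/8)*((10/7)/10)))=20.84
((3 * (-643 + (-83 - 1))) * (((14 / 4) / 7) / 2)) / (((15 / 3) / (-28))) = 15267 / 5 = 3053.40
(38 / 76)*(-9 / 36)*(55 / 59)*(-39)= 2145 / 472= 4.54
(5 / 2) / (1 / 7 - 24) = -35 / 334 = -0.10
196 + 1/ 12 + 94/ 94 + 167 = 4369/ 12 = 364.08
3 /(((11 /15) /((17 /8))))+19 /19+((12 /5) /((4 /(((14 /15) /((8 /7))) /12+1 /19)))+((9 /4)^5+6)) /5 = 1800998579 /80256000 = 22.44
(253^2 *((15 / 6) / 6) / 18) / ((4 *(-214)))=-320045 / 184896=-1.73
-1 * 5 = -5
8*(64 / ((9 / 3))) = 512 / 3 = 170.67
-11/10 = -1.10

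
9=9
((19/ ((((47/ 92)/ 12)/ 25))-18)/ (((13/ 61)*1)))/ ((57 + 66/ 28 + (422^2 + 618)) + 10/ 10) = 447115116/ 1529133203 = 0.29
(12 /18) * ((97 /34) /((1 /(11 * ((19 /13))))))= 20273 /663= 30.58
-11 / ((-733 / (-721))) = -7931 / 733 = -10.82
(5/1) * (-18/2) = -45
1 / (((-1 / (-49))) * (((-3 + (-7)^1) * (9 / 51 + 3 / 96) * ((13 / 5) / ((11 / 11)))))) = -9.07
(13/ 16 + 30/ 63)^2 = 1.66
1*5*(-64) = -320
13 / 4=3.25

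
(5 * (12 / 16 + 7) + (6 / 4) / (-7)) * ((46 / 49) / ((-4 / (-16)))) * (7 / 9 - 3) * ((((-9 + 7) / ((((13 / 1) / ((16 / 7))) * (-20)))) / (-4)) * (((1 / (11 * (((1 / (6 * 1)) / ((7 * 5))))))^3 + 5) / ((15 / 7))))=4592.93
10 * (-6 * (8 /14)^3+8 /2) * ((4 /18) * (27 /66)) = 9880 /3773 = 2.62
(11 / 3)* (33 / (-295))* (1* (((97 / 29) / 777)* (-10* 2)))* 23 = 1079804 / 1329447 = 0.81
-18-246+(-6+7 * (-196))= -1642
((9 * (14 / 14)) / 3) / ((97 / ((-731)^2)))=1603083 / 97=16526.63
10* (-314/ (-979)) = 3140/ 979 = 3.21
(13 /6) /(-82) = -13 /492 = -0.03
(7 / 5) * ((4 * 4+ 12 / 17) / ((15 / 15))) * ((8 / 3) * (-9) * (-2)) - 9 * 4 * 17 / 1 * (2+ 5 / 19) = -423804 / 1615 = -262.42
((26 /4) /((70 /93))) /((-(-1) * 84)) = 403 /3920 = 0.10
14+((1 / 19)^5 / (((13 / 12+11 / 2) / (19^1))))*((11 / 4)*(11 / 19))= 2738565857 / 195611821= 14.00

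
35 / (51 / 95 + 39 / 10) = 6650 / 843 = 7.89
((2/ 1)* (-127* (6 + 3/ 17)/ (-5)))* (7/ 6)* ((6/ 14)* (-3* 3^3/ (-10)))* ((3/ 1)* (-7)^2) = 31755969/ 170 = 186799.82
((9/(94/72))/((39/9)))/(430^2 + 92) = 81/9419176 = 0.00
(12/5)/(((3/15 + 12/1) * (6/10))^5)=7812500/68412300381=0.00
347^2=120409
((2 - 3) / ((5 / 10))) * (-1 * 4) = 8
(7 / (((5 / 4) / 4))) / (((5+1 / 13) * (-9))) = -728 / 1485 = -0.49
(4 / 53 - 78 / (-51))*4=5784 / 901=6.42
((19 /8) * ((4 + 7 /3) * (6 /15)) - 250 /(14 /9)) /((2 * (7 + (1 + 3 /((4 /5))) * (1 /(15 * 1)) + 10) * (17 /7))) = -64973 /35326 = -1.84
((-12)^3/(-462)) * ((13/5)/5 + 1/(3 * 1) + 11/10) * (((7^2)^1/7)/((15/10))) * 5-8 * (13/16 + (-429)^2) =-161938043/110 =-1472164.03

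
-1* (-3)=3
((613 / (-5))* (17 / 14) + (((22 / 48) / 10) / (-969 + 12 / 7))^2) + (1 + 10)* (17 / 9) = -2367847643004257 / 18485285011200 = -128.09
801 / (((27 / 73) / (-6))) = -12994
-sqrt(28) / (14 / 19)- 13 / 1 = -13- 19* sqrt(7) / 7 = -20.18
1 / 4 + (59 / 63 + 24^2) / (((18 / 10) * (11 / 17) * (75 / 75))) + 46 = 13511825 / 24948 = 541.60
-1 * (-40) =40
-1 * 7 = -7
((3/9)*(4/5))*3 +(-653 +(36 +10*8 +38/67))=-179437/335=-535.63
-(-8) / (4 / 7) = 14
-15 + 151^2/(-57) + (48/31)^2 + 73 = -18603367/54777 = -339.62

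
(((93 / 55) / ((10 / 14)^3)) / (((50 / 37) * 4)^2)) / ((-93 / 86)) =-20191381 / 137500000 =-0.15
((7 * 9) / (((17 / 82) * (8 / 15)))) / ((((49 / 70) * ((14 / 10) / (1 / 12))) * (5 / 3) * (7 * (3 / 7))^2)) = 3075 / 952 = 3.23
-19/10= -1.90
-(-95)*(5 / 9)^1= 475 / 9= 52.78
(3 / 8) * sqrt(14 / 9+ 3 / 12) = sqrt(65) / 16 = 0.50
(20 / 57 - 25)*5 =-7025 / 57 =-123.25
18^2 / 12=27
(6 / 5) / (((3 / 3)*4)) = 3 / 10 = 0.30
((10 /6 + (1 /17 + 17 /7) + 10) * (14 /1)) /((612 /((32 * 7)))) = 565936 /7803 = 72.53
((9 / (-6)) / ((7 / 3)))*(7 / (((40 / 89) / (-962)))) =385281 / 40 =9632.02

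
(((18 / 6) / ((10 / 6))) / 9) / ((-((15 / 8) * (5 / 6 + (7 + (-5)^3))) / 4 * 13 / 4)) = 256 / 228475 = 0.00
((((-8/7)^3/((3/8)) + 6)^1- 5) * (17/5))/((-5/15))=52139/1715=30.40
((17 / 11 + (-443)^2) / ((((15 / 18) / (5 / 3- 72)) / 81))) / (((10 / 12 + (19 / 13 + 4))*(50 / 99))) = -25900499754792 / 61375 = -422004069.32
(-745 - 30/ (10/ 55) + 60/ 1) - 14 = -864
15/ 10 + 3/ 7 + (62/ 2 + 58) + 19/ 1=1539/ 14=109.93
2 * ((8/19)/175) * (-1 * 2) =-32/3325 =-0.01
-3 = -3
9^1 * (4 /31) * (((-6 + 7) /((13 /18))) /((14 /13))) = 324 /217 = 1.49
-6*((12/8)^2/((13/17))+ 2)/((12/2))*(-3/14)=771/728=1.06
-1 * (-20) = 20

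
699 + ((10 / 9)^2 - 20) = 55099 / 81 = 680.23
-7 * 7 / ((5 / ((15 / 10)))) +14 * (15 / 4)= 189 / 5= 37.80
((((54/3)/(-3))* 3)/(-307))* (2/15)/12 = 1/1535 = 0.00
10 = 10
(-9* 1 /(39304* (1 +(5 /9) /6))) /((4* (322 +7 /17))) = -9 /55381648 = -0.00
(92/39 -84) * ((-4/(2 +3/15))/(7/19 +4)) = 1209920/35607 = 33.98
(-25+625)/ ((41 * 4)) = 150/ 41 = 3.66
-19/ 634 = -0.03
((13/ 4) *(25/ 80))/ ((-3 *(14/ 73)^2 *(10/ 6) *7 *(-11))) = 69277/ 965888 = 0.07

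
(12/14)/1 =6/7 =0.86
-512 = -512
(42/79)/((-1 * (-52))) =21/2054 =0.01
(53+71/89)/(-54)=-266/267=-1.00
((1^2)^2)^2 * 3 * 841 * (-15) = -37845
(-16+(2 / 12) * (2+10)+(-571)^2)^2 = 106293604729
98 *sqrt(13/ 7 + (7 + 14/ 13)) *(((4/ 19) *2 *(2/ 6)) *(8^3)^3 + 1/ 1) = 30064772668 *sqrt(20566)/ 741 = 5818548143.31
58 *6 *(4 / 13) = 1392 / 13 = 107.08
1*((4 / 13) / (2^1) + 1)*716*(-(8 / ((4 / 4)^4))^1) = -85920 / 13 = -6609.23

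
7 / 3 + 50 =157 / 3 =52.33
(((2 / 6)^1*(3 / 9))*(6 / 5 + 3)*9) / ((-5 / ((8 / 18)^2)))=-112 / 675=-0.17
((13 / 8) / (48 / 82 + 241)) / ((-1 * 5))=-533 / 396200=-0.00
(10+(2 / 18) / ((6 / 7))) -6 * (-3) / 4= 395 / 27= 14.63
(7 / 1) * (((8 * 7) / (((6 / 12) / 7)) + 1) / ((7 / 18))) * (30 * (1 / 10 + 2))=890190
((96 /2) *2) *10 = 960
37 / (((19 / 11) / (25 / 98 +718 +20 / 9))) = 258632627 / 16758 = 15433.38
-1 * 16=-16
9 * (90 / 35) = 162 / 7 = 23.14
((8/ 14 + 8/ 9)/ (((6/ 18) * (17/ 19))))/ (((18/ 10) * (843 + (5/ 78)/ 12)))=0.00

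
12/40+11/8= 67/40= 1.68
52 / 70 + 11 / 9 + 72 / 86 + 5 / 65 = 506986 / 176085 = 2.88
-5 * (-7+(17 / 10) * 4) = 1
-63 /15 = -21 /5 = -4.20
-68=-68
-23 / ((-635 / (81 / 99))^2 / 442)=-823446 / 48790225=-0.02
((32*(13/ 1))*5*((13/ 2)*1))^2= 182790400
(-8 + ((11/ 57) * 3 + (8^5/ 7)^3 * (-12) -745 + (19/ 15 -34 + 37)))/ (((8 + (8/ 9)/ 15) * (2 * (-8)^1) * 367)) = 135371871694058931/ 5204424064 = 26010922.64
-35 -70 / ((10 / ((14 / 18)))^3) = -2553901 / 72900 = -35.03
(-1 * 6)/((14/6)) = -18/7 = -2.57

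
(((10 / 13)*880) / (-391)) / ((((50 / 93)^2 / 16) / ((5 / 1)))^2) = -421302892032 / 3176875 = -132615.51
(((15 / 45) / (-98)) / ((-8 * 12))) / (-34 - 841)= -1 / 24696000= -0.00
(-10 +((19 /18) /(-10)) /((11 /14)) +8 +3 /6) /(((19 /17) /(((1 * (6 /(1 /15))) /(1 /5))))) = -137530 /209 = -658.04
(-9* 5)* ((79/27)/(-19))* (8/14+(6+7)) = 1975/21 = 94.05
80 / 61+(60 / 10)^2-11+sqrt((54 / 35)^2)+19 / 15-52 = -29308 / 1281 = -22.88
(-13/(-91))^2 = 1/49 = 0.02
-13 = -13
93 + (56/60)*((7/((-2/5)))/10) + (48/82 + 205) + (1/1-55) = 298831/1230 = 242.95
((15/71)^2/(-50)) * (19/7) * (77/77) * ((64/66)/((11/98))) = -12768/609961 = -0.02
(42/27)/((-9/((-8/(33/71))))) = 7952/2673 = 2.97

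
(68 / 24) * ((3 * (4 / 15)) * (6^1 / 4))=17 / 5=3.40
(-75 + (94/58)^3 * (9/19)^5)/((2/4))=-9046175487996/60389578511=-149.80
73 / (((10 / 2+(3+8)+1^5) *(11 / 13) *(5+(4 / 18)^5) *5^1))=56037501 / 276083995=0.20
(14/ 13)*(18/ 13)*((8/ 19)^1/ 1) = 2016/ 3211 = 0.63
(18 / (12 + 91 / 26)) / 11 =36 / 341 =0.11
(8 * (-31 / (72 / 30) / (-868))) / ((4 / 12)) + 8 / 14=13 / 14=0.93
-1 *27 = -27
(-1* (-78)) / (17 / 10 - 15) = -780 / 133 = -5.86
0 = 0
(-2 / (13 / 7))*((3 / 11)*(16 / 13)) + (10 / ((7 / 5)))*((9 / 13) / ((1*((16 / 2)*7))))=-99537 / 364364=-0.27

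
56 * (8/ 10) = 224/ 5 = 44.80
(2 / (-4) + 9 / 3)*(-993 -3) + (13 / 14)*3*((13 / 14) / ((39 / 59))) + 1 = -487077 / 196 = -2485.09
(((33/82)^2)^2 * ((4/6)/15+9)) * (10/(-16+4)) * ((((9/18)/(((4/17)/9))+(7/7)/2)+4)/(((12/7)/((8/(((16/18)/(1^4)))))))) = -70952467509/2893579264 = -24.52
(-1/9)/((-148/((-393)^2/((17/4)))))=17161/629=27.28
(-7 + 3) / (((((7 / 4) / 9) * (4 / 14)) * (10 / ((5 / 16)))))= -9 / 4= -2.25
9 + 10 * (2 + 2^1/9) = 281/9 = 31.22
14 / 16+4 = 39 / 8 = 4.88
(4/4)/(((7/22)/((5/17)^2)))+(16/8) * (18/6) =12688/2023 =6.27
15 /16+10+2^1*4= 303 /16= 18.94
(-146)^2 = 21316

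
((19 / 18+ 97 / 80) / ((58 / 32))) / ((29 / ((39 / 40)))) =21229 / 504600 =0.04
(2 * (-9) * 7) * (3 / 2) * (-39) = 7371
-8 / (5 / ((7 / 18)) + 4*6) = -28 / 129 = -0.22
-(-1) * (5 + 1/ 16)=81/ 16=5.06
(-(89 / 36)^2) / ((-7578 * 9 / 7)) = 0.00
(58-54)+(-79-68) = -143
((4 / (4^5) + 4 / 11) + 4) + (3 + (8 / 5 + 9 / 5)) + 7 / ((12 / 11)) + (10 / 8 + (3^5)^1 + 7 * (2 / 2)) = 11338661 / 42240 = 268.43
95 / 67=1.42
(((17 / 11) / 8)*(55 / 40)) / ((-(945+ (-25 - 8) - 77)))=-17 / 53440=-0.00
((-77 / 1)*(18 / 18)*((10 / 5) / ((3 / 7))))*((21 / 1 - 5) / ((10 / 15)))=-8624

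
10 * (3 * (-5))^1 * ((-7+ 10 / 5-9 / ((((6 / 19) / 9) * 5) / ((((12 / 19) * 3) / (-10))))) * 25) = -17700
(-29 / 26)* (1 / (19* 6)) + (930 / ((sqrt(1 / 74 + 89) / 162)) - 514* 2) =-3047021 / 2964 + 150660* sqrt(487438) / 6587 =14940.71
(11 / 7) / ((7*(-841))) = -11 / 41209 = -0.00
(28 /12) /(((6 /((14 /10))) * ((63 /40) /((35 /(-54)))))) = -490 /2187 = -0.22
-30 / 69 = -10 / 23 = -0.43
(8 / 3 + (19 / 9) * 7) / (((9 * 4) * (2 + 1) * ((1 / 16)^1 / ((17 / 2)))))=5338 / 243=21.97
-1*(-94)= 94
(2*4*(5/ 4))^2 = 100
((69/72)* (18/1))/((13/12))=207/13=15.92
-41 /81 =-0.51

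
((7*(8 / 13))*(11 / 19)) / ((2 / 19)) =308 / 13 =23.69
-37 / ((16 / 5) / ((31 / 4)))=-5735 / 64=-89.61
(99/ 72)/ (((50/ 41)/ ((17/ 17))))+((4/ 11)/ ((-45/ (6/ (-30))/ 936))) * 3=24929/ 4400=5.67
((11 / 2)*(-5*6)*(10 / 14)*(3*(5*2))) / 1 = -24750 / 7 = -3535.71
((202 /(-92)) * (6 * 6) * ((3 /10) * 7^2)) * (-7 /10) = 813.36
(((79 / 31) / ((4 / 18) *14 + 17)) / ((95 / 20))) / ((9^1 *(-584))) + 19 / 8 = 147866367 / 62259656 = 2.37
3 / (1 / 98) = 294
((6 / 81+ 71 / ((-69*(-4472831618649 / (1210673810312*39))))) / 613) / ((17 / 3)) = 3375216920138134 / 1072061700852648267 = 0.00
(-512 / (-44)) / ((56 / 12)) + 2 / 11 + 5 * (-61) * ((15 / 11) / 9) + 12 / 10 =-48899 / 1155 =-42.34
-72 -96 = -168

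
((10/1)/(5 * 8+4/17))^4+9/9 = 13732777921/13680577296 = 1.00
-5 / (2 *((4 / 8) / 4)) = -20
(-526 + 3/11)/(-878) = 5783/9658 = 0.60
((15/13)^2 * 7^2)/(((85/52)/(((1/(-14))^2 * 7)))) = 315/221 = 1.43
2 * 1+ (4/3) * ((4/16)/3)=19/9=2.11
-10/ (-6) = 5/ 3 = 1.67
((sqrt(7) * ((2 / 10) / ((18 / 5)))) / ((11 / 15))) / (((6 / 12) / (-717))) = -1195 * sqrt(7) / 11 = -287.42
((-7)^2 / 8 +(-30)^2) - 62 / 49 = 354705 / 392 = 904.86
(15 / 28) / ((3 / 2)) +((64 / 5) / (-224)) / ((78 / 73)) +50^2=6825829 / 2730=2500.30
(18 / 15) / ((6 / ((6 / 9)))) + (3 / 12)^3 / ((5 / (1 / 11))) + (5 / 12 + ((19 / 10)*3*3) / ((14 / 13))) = 404807 / 24640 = 16.43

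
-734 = -734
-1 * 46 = -46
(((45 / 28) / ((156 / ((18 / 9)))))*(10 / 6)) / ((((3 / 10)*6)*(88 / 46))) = 2875 / 288288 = 0.01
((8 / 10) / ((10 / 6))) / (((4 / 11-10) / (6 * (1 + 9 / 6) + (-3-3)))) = -594 / 1325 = -0.45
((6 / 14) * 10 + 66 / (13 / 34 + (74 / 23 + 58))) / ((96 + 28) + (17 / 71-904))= -42751798 / 6222745837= -0.01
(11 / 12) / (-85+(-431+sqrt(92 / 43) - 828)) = -13244 / 19418089 - 11 *sqrt(989) / 466034136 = -0.00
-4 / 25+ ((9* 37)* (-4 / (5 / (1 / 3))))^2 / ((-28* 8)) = -12377 / 350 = -35.36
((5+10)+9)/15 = 8/5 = 1.60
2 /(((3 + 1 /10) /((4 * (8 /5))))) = 128 /31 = 4.13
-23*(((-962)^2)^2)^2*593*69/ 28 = -172572744166310138791284590784/ 7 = -24653249166615734113040660000.00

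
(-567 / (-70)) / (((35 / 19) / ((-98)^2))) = 1055754 / 25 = 42230.16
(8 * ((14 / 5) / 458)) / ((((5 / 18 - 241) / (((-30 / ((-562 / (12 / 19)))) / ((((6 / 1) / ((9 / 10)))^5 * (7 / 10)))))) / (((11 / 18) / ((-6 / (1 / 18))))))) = 891 / 211906404920000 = 0.00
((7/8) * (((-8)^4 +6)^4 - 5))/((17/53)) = 105040440352919281/136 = 772356179065582.95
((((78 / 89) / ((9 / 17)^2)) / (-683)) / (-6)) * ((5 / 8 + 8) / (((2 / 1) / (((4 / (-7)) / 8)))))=-86411 / 367639776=-0.00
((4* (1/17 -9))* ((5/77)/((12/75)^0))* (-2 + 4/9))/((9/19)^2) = 2194880/136323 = 16.10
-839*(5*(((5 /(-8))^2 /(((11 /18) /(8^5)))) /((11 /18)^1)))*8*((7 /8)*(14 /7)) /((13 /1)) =-154841103.62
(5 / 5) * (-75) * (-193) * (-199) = -2880525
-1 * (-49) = 49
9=9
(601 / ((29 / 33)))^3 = 7801268682537 / 24389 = 319868329.27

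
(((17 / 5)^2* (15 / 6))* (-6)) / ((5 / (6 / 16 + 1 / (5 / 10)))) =-16473 / 200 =-82.36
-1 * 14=-14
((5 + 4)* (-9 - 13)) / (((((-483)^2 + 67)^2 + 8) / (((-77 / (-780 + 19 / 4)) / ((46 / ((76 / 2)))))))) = -6897 / 23118426114109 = -0.00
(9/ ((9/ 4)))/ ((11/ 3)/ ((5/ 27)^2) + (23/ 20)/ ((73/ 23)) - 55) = 29200/ 381661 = 0.08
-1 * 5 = -5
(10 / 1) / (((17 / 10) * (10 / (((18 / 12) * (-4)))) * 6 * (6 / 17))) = -5 / 3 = -1.67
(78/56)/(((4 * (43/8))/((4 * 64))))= 4992/301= 16.58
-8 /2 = -4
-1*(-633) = 633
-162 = -162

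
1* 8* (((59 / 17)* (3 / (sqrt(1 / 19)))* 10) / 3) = 4720* sqrt(19) / 17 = 1210.24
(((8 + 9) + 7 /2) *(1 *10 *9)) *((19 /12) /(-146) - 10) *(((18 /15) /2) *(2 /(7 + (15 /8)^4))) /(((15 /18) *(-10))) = 19881649152 /144717025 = 137.38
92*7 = 644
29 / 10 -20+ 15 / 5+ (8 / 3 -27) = -1153 / 30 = -38.43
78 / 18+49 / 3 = 62 / 3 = 20.67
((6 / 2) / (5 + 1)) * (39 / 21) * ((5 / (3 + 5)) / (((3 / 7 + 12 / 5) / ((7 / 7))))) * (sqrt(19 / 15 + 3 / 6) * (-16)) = -65 * sqrt(1590) / 594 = -4.36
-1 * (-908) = 908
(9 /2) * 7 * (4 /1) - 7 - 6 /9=355 /3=118.33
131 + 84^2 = 7187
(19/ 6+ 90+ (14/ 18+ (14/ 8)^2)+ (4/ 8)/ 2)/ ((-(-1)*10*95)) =2801/ 27360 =0.10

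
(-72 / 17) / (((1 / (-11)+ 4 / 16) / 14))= -6336 / 17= -372.71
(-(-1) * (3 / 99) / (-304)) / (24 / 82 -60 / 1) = 41 / 24558336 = 0.00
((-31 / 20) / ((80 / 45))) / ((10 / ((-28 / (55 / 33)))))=5859 / 4000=1.46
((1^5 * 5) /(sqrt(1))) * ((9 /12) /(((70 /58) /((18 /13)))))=783 /182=4.30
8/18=4/9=0.44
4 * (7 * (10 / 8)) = 35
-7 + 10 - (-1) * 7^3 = 346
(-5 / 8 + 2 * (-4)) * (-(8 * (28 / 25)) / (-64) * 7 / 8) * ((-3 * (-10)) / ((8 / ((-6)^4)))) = -5134.89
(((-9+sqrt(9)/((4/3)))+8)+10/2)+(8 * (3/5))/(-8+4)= 101/20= 5.05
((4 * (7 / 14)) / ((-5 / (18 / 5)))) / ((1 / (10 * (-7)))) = 504 / 5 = 100.80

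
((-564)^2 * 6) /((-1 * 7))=-1908576 /7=-272653.71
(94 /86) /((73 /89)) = 4183 /3139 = 1.33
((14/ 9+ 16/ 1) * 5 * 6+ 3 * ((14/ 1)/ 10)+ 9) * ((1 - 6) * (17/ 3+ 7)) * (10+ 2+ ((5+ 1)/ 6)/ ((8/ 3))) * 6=-2538723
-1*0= 0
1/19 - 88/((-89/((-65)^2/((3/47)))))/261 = 332087087/1324053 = 250.81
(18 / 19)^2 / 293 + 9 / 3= 3.00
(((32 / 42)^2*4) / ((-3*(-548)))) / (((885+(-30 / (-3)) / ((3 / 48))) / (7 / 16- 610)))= -52016 / 63135765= -0.00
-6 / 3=-2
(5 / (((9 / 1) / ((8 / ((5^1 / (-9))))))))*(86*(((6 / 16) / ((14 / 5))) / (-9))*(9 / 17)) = 645 / 119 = 5.42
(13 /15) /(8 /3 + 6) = 1 /10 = 0.10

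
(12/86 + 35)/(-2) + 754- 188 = 47165/86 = 548.43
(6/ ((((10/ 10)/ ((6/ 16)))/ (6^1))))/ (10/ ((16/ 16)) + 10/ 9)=243/ 200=1.22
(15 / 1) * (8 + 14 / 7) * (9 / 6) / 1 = 225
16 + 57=73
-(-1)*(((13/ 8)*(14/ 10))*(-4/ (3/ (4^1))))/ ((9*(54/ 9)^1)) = -91/ 405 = -0.22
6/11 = 0.55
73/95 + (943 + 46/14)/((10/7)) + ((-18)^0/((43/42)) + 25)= 2815158/4085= 689.15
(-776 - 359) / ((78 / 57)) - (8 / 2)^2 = -21981 / 26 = -845.42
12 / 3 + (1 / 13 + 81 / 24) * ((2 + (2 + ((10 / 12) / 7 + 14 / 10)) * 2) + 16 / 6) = 484891 / 10920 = 44.40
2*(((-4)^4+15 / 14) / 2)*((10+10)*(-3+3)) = 0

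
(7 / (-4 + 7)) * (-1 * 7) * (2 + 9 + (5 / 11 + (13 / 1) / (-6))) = -30037 / 198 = -151.70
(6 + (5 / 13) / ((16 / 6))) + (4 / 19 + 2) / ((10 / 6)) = 7.47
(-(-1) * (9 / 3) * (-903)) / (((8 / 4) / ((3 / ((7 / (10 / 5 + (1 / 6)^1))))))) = -5031 / 4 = -1257.75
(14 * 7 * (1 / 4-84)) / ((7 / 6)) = -7035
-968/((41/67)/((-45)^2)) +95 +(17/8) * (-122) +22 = -525356929/164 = -3203395.91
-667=-667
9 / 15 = 0.60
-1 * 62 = -62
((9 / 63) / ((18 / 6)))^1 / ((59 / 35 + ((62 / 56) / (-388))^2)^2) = 49750906278707200 / 2968878475822188747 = 0.02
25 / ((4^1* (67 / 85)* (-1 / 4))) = -2125 / 67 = -31.72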